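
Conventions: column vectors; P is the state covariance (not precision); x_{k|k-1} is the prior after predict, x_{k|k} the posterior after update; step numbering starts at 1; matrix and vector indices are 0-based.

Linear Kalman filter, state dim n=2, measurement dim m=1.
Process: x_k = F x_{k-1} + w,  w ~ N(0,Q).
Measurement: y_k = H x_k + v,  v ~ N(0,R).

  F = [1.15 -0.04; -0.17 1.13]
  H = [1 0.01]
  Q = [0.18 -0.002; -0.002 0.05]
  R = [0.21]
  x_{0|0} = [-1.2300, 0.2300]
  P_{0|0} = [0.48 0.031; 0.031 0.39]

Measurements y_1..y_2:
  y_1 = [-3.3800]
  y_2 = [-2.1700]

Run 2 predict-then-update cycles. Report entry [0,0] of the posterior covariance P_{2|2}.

P_post[0,0] = 0.1386

step 1: x^-=[-1.4237, 0.4690]  P^-=[0.8126 -0.0730; -0.0730 0.5500]  S=[1.0212]  K=[0.7950; -0.0661]  nu=[-1.9610]  x^+=[-2.9827, 0.5986]  P^+=[0.1671 -0.0193; -0.0193 0.5455]
step 2: x^-=[-3.4541, 1.1834]  P^-=[0.4037 -0.0846; -0.0846 0.7588]  S=[0.6121]  K=[0.6582; -0.1258]  nu=[1.2722]  x^+=[-2.6167, 1.0234]  P^+=[0.1386 -0.0339; -0.0339 0.7491]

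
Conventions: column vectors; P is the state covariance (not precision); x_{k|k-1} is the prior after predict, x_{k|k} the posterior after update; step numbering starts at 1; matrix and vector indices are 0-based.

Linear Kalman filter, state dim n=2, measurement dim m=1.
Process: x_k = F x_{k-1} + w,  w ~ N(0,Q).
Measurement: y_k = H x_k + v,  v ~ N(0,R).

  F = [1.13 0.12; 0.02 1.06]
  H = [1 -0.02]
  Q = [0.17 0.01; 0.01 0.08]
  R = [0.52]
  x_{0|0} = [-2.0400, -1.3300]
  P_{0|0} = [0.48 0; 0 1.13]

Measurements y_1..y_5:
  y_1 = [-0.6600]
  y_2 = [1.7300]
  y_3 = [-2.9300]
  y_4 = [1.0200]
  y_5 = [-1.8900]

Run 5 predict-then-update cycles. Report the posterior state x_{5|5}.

x_post = [-1.2538, -1.2611]

step 1: x^-=[-2.4648, -1.4506]  P^-=[0.7992 0.1646; 0.1646 1.3499]  S=[1.3131]  K=[0.6061; 0.1048]  nu=[1.7758]  x^+=[-1.3885, -1.2645]  P^+=[0.3168 0.0812; 0.0812 1.3354]
step 2: x^-=[-1.7207, -1.3682]  P^-=[0.6158 0.2845; 0.2845 1.5841]  S=[1.1250]  K=[0.5423; 0.2247]  nu=[3.4234]  x^+=[0.1357, -0.5989]  P^+=[0.2849 0.1474; 0.1474 1.5273]
step 3: x^-=[0.0815, -0.6322]  P^-=[0.5958 0.3876; 0.3876 1.8024]  S=[1.1010]  K=[0.5341; 0.3193]  nu=[-3.0241]  x^+=[-1.5337, -1.5978]  P^+=[0.2817 0.1998; 0.1998 1.6902]
step 4: x^-=[-1.9248, -1.7243]  P^-=[0.6083 0.4712; 0.4712 1.9876]  S=[1.1102]  K=[0.5394; 0.3886]  nu=[2.9103]  x^+=[-0.3550, -0.5933]  P^+=[0.2853 0.2385; 0.2385 1.8200]
step 5: x^-=[-0.4723, -0.6360]  P^-=[0.6251 0.5342; 0.5342 2.1351]  S=[1.1246]  K=[0.5464; 0.4370]  nu=[-1.4304]  x^+=[-1.2538, -1.2611]  P^+=[0.2894 0.2657; 0.2657 1.9204]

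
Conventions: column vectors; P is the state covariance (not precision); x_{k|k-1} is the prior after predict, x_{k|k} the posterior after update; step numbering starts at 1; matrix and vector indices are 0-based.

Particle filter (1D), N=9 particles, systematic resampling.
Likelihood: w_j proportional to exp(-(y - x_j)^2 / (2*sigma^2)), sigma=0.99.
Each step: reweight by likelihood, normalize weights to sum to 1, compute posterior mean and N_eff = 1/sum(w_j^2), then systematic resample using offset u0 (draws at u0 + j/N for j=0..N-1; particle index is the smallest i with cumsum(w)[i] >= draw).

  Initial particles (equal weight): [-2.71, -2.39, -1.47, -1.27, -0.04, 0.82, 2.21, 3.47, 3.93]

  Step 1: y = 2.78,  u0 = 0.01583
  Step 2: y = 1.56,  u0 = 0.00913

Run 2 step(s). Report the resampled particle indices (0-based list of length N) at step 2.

step 1: w=[0.0000, 0.0000, 0.0000, 0.0001, 0.0075, 0.0613, 0.3685, 0.3411, 0.2215]  mean=2.9182  Neff=3.2788  idx=[5, 6, 6, 6, 7, 7, 7, 8, 8]
step 2: w=[0.2014, 0.2147, 0.2147, 0.2147, 0.0414, 0.0414, 0.0414, 0.0152, 0.0152]  mean=2.1388  Neff=5.4223  idx=[0, 0, 1, 1, 2, 2, 3, 3, 5]

resampled_idx = [0, 0, 1, 1, 2, 2, 3, 3, 5]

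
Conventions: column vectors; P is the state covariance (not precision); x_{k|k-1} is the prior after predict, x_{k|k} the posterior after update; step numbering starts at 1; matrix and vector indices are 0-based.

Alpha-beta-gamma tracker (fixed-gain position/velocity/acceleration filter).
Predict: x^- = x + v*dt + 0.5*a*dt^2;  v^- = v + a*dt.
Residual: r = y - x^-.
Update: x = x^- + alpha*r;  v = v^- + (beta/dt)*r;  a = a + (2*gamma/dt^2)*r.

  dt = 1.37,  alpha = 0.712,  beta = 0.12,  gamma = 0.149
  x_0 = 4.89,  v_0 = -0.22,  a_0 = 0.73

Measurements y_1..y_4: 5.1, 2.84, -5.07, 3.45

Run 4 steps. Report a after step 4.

step 1: x_pred=5.2737  r=-0.1737  x^+=5.1500  v^+=0.7649  a^+=0.7024
step 2: x_pred=6.8571  r=-4.0171  x^+=3.9969  v^+=1.3753  a^+=0.0646
step 3: x_pred=5.9418  r=-11.0118  x^+=-1.8986  v^+=0.4993  a^+=-1.6837
step 4: x_pred=-2.7946  r=6.2446  x^+=1.6515  v^+=-1.2604  a^+=-0.6923

a_post = -0.6923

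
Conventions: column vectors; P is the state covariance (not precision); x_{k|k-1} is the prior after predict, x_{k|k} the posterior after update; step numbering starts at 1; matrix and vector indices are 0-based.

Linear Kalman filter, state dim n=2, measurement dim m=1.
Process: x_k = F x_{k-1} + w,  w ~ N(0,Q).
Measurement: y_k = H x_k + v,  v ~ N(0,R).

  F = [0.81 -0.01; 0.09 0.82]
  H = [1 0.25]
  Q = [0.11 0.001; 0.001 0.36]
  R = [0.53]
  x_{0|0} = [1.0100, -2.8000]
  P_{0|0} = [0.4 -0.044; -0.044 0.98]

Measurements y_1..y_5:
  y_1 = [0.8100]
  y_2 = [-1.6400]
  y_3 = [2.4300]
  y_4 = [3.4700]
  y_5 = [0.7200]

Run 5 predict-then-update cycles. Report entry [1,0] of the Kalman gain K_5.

K[1,0] = 0.2199

step 1: x^-=[0.8461, -2.2051]  P^-=[0.3733 -0.0071; -0.0071 1.0157]  S=[0.9632]  K=[0.3857; 0.2563]  nu=[0.5152]  x^+=[1.0448, -2.0731]  P^+=[0.2300 -0.1023; -0.1023 0.9524]
step 2: x^-=[0.8670, -1.6059]  P^-=[0.2626 -0.0579; -0.0579 0.9872]  S=[0.8254]  K=[0.3007; 0.2289]  nu=[-2.1055]  x^+=[0.2339, -2.0878]  P^+=[0.1880 -0.1147; -0.1147 0.9439]
step 3: x^-=[0.2104, -1.6909]  P^-=[0.2353 -0.0691; -0.0691 0.9793]  S=[0.7920]  K=[0.2753; 0.2219]  nu=[2.6424]  x^+=[0.9378, -1.1046]  P^+=[0.1753 -0.1175; -0.1175 0.9403]
step 4: x^-=[0.7707, -0.8214]  P^-=[0.2270 -0.0719; -0.0719 0.9763]  S=[0.7821]  K=[0.2673; 0.2202]  nu=[2.9046]  x^+=[1.5471, -0.1817]  P^+=[0.1711 -0.1179; -0.1179 0.9384]
step 5: x^-=[1.2549, -0.0098]  P^-=[0.2243 -0.0724; -0.0724 0.9750]  S=[0.7790]  K=[0.2647; 0.2199]  nu=[-0.5325]  x^+=[1.1140, -0.1269]  P^+=[0.1697 -0.1178; -0.1178 0.9373]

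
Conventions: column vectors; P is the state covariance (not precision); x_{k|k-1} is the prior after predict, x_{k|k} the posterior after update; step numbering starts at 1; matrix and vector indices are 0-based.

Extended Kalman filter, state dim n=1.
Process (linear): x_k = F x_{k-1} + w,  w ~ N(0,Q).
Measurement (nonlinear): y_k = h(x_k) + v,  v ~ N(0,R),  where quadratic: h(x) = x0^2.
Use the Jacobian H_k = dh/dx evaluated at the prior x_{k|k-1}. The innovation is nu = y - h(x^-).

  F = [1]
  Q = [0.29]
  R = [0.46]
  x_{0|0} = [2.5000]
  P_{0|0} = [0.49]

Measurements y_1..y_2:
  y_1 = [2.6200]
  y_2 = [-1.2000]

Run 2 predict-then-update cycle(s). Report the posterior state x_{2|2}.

x_post = [0.6886]

step 1: x^-=[2.5000]  P^-=[0.7800]  H_jac=[5.0000]  S=[19.9600]  K=[0.1954]  nu=[-3.6300]  x^+=[1.7907]  P^+=[0.0180]
step 2: x^-=[1.7907]  P^-=[0.3080]  H_jac=[3.5815]  S=[4.4104]  K=[0.2501]  nu=[-4.4067]  x^+=[0.6886]  P^+=[0.0321]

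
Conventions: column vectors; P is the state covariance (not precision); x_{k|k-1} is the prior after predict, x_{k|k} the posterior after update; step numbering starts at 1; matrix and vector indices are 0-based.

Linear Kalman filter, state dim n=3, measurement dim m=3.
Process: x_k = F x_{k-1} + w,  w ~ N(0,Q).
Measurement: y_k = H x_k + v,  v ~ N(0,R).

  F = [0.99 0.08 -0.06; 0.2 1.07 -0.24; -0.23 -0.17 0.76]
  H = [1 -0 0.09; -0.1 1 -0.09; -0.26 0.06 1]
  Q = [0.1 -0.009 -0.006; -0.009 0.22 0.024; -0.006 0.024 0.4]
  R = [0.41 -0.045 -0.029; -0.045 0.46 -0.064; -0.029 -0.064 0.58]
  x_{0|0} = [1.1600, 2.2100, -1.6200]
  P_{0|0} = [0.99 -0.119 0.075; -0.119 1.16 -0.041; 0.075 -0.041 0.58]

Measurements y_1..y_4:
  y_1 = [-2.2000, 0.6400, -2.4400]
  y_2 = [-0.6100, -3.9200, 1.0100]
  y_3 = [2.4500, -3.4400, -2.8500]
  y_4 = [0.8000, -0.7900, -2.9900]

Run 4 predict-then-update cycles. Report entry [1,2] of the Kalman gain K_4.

K[1,2] = 0.0159

step 1: x^-=[1.4224, 2.9855, -1.8737]  P^-=[1.0524 0.1514 -0.1969; 0.1514 1.5840 -0.3245; -0.1969 -0.3245 0.7960]  S=[1.4335 -0.0150 -0.4159; -0.0150 2.0856 -0.3612; -0.4159 -0.3612 1.5115]  K=[0.6896 0.0163 -0.1116; 0.1036 0.7731 0.0354; 0.0703 -0.0853 0.5465]  nu=[-3.4538, -2.3719, -0.3756]  x^+=[-0.9560, 0.7806, -2.1195]  P^+=[0.2863 0.0111 -0.0120; 0.0111 0.3453 -0.0498; -0.0120 -0.0498 0.3203]
step 2: x^-=[-0.7569, 1.1527, -1.5236]  P^-=[0.3877 0.1010 -0.1053; 0.1010 0.6768 -0.1585; -0.1053 -0.1585 0.6281]  S=[0.7838 0.0083 -0.1709; 0.0083 1.1522 -0.2463; -0.1709 -0.2463 1.2693]  K=[0.4630 0.0402 -0.0875; 0.1079 0.5937 0.0161; 0.0479 -0.0706 0.5016]  nu=[0.2840, -5.2855, 2.2676]  x^+=[-1.0362, -1.9180, 0.0008]  P^+=[0.1922 0.0209 -0.0180; 0.0209 0.2655 -0.0423; -0.0180 -0.0423 0.2919]
step 3: x^-=[-1.1793, -2.2596, 0.5650]  P^-=[0.2970 0.0864 -0.0874; 0.0864 0.5808 -0.1321; -0.0874 -0.1321 0.6053]  S=[0.6961 0.0036 -0.1326; 0.0036 1.0536 -0.2235; -0.1326 -0.2235 1.2344]  K=[0.4001 0.0433 -0.0783; 0.1072 0.5573 0.0155; 0.0475 -0.0637 0.4959]  nu=[3.5785, -1.2474, -3.5860]  x^+=[0.4793, -2.6269, -0.9639]  P^+=[0.1660 0.0219 -0.0180; 0.0219 0.2492 -0.0390; -0.0180 -0.0390 0.2880]
step 4: x^-=[0.3222, -2.4835, -0.3963]  P^-=[0.2713 0.0807 -0.0809; 0.0807 0.5597 -0.1247; -0.0809 -0.1247 0.6004]  S=[0.6716 0.0005 -0.1204; 0.0005 1.0321 -0.2167; -0.1204 -0.2167 1.2254]  K=[0.3797 0.0431 -0.0748; 0.1059 0.5486 0.0159; 0.0487 -0.0614 0.4950]  nu=[0.5134, 1.6901, -2.3609]  x^+=[0.7664, -1.5396, -1.6437]  P^+=[0.1575 0.0217 -0.0175; 0.0217 0.2453 -0.0380; -0.0175 -0.0380 0.2873]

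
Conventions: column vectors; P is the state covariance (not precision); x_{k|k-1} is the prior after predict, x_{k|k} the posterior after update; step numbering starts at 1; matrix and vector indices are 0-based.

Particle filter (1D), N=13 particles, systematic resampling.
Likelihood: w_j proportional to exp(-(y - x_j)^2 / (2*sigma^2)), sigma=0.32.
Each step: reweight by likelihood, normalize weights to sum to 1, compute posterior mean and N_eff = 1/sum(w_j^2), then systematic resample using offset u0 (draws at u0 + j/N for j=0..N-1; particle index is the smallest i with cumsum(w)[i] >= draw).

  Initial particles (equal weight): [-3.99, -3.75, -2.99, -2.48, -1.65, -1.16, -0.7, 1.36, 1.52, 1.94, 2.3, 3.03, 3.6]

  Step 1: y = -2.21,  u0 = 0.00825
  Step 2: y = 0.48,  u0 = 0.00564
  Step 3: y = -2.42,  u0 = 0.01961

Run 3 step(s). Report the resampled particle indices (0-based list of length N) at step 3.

resampled_idx = [0, 1, 2, 3, 4, 5, 6, 7, 8, 9, 10, 11, 12]

step 1: w=[0.0000, 0.0000, 0.0527, 0.7202, 0.2223, 0.0047, 0.0000, 0.0000, 0.0000, 0.0000, 0.0000, 0.0000, 0.0000]  mean=-2.3161  Neff=1.7515  idx=[2, 3, 3, 3, 3, 3, 3, 3, 3, 3, 4, 4, 4]
step 2: w=[0.0000, 0.0000, 0.0000, 0.0000, 0.0000, 0.0000, 0.0000, 0.0000, 0.0000, 0.0000, 0.3333, 0.3333, 0.3333]  mean=-1.6500  Neff=3.0000  idx=[10, 10, 10, 10, 10, 11, 11, 11, 11, 12, 12, 12, 12]
step 3: w=[0.0769, 0.0769, 0.0769, 0.0769, 0.0769, 0.0769, 0.0769, 0.0769, 0.0769, 0.0769, 0.0769, 0.0769, 0.0769]  mean=-1.6500  Neff=13.0000  idx=[0, 1, 2, 3, 4, 5, 6, 7, 8, 9, 10, 11, 12]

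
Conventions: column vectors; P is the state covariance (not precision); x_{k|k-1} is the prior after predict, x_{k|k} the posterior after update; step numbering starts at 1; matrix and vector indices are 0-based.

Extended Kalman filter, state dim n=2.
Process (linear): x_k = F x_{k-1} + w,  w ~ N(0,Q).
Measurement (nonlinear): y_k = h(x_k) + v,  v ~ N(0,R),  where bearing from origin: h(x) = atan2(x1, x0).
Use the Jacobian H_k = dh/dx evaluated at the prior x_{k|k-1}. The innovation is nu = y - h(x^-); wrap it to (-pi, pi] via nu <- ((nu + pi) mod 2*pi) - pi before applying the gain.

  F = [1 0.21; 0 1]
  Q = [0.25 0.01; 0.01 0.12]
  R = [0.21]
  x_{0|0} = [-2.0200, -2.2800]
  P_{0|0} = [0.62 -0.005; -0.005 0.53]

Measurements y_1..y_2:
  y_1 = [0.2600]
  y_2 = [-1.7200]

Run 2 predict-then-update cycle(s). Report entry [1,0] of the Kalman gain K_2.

K[1,0] = -0.0290

step 1: x^-=[-2.4988, -2.2800]  P^-=[0.8913 0.1163; 0.1163 0.6500]  H_jac=[0.1993 -0.2184]  S=[0.2663]  K=[0.5716; -0.4461]  nu=[2.6619]  x^+=[-0.9772, -3.4674]  P^+=[0.8043 0.1842; 0.1842 0.5970]
step 2: x^-=[-1.7054, -3.4674]  P^-=[1.1580 0.3196; 0.3196 0.7170]  H_jac=[0.2322 -0.1142]  S=[0.2648]  K=[0.8775; -0.0290]  nu=[0.3079]  x^+=[-1.4352, -3.4764]  P^+=[0.9540 0.3263; 0.3263 0.7168]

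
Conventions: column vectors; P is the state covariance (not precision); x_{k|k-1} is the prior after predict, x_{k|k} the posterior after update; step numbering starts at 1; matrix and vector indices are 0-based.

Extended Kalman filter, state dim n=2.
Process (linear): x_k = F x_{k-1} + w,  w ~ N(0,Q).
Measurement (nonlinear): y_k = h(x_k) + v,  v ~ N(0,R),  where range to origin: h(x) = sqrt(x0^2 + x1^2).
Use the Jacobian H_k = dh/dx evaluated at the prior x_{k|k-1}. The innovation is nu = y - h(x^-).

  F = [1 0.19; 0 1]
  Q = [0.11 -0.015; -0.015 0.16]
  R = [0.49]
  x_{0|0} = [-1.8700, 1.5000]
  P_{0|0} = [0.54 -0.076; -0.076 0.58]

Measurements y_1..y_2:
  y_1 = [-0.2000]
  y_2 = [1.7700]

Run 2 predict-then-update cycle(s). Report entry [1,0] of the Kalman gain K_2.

step 1: x^-=[-1.5850, 1.5000]  P^-=[0.6421 0.0192; 0.0192 0.7400]  H_jac=[-0.7263 0.6874]  S=[1.1592]  K=[-0.3909; 0.4268]  nu=[-2.3823]  x^+=[-0.6537, 0.4833]  P^+=[0.4649 0.2126; 0.2126 0.5289]
step 2: x^-=[-0.5619, 0.4833]  P^-=[0.6748 0.2981; 0.2981 0.6889]  H_jac=[-0.7581 0.6521]  S=[0.8761]  K=[-0.3621; 0.2548]  nu=[1.0288]  x^+=[-0.9344, 0.7455]  P^+=[0.5599 0.3789; 0.3789 0.6320]

K[1,0] = 0.2548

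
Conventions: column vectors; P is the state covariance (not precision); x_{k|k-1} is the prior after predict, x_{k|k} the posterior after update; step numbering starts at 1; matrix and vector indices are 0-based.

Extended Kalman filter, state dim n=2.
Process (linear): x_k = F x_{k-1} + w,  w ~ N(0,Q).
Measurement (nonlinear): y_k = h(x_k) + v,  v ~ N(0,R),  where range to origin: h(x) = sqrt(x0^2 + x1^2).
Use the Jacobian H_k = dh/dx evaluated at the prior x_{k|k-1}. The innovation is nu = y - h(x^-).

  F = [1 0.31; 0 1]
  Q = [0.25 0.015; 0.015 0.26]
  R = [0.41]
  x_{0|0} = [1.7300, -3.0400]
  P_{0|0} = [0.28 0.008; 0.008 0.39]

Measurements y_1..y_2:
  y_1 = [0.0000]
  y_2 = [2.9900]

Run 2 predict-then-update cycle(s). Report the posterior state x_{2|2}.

step 1: x^-=[0.7876, -3.0400]  P^-=[0.5724 0.1439; 0.1439 0.6500]  H_jac=[0.2508 -0.9680]  S=[0.9852]  K=[0.0043; -0.6020]  nu=[-3.1404]  x^+=[0.7740, -1.1494]  P^+=[0.5724 0.1465; 0.1465 0.2929]
step 2: x^-=[0.4177, -1.1494]  P^-=[0.9414 0.2523; 0.2523 0.5529]  H_jac=[0.3415 -0.9399]  S=[0.8463]  K=[0.0997; -0.5123]  nu=[1.7670]  x^+=[0.5939, -2.0546]  P^+=[0.9330 0.2955; 0.2955 0.3308]

x_post = [0.5939, -2.0546]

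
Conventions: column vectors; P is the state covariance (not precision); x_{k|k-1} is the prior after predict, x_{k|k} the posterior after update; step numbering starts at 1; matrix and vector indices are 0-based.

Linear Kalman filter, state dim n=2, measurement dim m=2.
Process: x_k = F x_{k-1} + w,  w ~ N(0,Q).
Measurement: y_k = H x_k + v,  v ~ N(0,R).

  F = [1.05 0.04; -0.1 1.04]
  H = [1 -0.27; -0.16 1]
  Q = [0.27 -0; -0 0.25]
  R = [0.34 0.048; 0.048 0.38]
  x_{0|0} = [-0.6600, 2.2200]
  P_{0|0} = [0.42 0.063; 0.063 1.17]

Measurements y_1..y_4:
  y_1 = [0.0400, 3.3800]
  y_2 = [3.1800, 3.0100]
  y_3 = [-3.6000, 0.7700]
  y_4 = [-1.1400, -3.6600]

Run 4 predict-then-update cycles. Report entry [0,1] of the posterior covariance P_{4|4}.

step 1: x^-=[-0.6042, 2.3748]  P^-=[0.7402 0.0731; 0.0731 1.5066]  S=[1.1506 -0.4009; -0.4009 1.8821]  K=[0.6673 0.1181; -0.0143 0.7912]  nu=[1.2854, 0.9085]  x^+=[0.3609, 3.0753]  P^+=[0.2648 0.1193; 0.1193 0.3191]
step 2: x^-=[0.5019, 3.1622]  P^-=[0.5724 0.1152; 0.1152 0.5729]  S=[0.8920 -0.0781; -0.0781 0.9307]  K=[0.6136 0.0769; 0.0080 0.5964]  nu=[3.5319, -0.0719]  x^+=[2.6636, 3.1475]  P^+=[0.2385 0.0968; 0.0968 0.2425]
step 3: x^-=[2.9227, 3.0070]  P^-=[0.5414 0.0904; 0.0904 0.4946]  S=[0.8687 -0.0779; -0.0779 0.8595]  K=[0.6005 0.0588; 0.0004 0.5586]  nu=[-5.7108, -1.7694]  x^+=[-0.6104, 2.0163]  P^+=[0.2308 0.0881; 0.0881 0.2264]
step 4: x^-=[-0.5603, 2.1580]  P^-=[0.5322 0.0810; 0.0810 0.4788]  S=[0.8633 -0.0819; -0.0819 0.8465]  K=[0.5961 0.0528; -0.0037 0.5500]  nu=[0.0029, -5.9076]  x^+=[-0.8705, -1.0911]  P^+=[0.2282 0.0852; 0.0852 0.2224]

P_post[0,1] = 0.0852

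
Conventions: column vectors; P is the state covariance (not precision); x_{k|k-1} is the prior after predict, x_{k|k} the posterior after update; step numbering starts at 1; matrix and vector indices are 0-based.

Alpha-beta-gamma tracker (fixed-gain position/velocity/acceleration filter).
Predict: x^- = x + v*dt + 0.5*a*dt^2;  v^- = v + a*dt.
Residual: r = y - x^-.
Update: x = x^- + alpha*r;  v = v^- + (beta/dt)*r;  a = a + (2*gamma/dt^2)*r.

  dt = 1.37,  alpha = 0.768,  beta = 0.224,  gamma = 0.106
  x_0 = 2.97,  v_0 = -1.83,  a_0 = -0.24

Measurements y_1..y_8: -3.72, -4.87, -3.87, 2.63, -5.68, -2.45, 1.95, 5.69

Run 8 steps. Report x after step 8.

step 1: x_pred=0.2377  r=-3.9577  x^+=-2.8018  v^+=-2.8059  a^+=-0.6870
step 2: x_pred=-7.2906  r=2.4206  x^+=-5.4316  v^+=-3.3513  a^+=-0.4136
step 3: x_pred=-10.4111  r=6.5411  x^+=-5.3875  v^+=-2.8485  a^+=0.3252
step 4: x_pred=-8.9848  r=11.6148  x^+=-0.0646  v^+=-0.5039  a^+=1.6371
step 5: x_pred=0.7814  r=-6.4614  x^+=-4.1810  v^+=0.6825  a^+=0.9073
step 6: x_pred=-2.3945  r=-0.0555  x^+=-2.4371  v^+=1.9164  a^+=0.9010
step 7: x_pred=1.0340  r=0.9160  x^+=1.7375  v^+=3.3006  a^+=1.0045
step 8: x_pred=7.2020  r=-1.5120  x^+=6.0408  v^+=4.4296  a^+=0.8337

x_post = 6.0408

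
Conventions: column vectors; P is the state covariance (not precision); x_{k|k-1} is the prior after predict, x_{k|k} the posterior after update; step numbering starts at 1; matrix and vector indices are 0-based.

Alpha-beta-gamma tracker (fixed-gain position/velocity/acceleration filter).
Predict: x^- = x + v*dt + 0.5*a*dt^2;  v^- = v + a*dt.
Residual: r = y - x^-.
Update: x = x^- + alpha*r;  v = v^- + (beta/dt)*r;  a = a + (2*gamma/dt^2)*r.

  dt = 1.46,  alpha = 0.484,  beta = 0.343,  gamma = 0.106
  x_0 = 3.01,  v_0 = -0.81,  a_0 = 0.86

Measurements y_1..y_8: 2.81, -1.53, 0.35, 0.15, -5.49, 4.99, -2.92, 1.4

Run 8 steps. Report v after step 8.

v_post = 0.4903

step 1: x_pred=2.7440  r=0.0660  x^+=2.7759  v^+=0.4611  a^+=0.8666
step 2: x_pred=4.3727  r=-5.9027  x^+=1.5158  v^+=0.3396  a^+=0.2795
step 3: x_pred=2.3095  r=-1.9595  x^+=1.3611  v^+=0.2873  a^+=0.0846
step 4: x_pred=1.8707  r=-1.7207  x^+=1.0379  v^+=0.0066  a^+=-0.0865
step 5: x_pred=0.9553  r=-6.4453  x^+=-2.1642  v^+=-1.6339  a^+=-0.7275
step 6: x_pred=-5.3252  r=10.3152  x^+=-0.3326  v^+=-0.2728  a^+=0.2984
step 7: x_pred=-0.4129  r=-2.5071  x^+=-1.6263  v^+=-0.4262  a^+=0.0490
step 8: x_pred=-2.1963  r=3.5963  x^+=-0.4557  v^+=0.4903  a^+=0.4067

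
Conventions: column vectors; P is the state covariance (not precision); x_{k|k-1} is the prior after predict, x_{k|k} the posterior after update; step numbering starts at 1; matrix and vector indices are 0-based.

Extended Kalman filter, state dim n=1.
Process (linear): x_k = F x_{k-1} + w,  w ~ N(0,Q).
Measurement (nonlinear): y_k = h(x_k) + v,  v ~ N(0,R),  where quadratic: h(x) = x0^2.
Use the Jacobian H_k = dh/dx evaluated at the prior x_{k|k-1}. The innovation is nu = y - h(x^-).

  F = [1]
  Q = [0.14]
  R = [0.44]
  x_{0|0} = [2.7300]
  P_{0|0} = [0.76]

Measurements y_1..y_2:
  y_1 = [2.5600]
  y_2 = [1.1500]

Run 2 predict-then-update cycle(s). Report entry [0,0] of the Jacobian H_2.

step 1: x^-=[2.7300]  P^-=[0.9000]  H_jac=[5.4600]  S=[27.2704]  K=[0.1802]  nu=[-4.8929]  x^+=[1.8483]  P^+=[0.0145]
step 2: x^-=[1.8483]  P^-=[0.1545]  H_jac=[3.6966]  S=[2.5516]  K=[0.2239]  nu=[-2.2663]  x^+=[1.3410]  P^+=[0.0266]

H_jac[0,0] = 3.6966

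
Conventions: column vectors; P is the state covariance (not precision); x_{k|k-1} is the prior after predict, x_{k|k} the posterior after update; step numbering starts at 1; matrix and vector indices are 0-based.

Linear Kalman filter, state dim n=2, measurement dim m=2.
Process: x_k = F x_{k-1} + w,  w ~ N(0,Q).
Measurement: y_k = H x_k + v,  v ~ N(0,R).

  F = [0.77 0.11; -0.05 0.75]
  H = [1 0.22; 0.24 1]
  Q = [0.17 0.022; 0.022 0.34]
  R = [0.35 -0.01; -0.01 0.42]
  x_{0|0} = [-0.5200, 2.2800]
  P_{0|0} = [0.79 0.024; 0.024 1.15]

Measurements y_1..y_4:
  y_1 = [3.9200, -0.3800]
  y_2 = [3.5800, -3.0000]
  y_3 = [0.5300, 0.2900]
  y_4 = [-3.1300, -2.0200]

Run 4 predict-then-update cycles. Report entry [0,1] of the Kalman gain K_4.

K[0,1] = 0.0057

step 1: x^-=[-0.1496, 1.7360]  P^-=[0.6564 0.1002; 0.1002 0.9870]  S=[1.0982 0.4702; 0.4702 1.4929]  K=[0.6286 -0.0253; -0.0011 0.6776]  nu=[3.6877, -2.0801]  x^+=[2.2211, 0.3223]  P^+=[0.2365 -0.0737; -0.0737 0.3023]
step 2: x^-=[1.7457, 0.1307]  P^-=[0.3014 -0.0043; -0.0043 0.5162]  S=[0.6745 0.1713; 0.1713 0.9514]  K=[0.4478 -0.0091; 0.0256 0.5368]  nu=[1.8056, -3.5497]  x^+=[2.5866, -1.7285]  P^+=[0.1675 -0.0485; -0.0485 0.2368]
step 3: x^-=[1.8015, -1.4257]  P^-=[0.2639 0.0073; 0.0073 0.4773]  S=[0.6403 0.1661; 0.1661 0.9160]  K=[0.4142 0.0021; 0.0418 0.5154]  nu=[-0.9579, 1.2834]  x^+=[1.4074, -0.8043]  P^+=[0.1538 -0.0402; -0.0402 0.2257]
step 4: x^-=[0.9952, -0.6736]  P^-=[0.2571 0.0117; 0.0117 0.4704]  S=[0.6350 0.1675; 0.1675 0.9108]  K=[0.4074 0.0057; 0.0466 0.5109]  nu=[-3.9770, -1.5853]  x^+=[-0.6342, -1.6689]  P^+=[0.1509 -0.0379; -0.0379 0.2232]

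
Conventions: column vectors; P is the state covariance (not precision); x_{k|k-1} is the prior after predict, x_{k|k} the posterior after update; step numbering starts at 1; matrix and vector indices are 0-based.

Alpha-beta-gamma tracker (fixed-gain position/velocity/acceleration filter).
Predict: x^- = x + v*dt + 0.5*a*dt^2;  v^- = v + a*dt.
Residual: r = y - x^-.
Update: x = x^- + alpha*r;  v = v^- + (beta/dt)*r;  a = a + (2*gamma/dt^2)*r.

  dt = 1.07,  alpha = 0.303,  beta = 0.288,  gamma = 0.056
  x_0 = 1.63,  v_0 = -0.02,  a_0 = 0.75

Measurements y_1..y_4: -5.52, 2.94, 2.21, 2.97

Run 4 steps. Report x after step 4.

x_post = 2.4278

step 1: x_pred=2.0379  r=-7.5579  x^+=-0.2521  v^+=-1.2518  a^+=0.0106
step 2: x_pred=-1.5854  r=4.5254  x^+=-0.2142  v^+=-0.0223  a^+=0.4533
step 3: x_pred=0.0214  r=2.1886  x^+=0.6845  v^+=1.0518  a^+=0.6674
step 4: x_pred=2.1921  r=0.7779  x^+=2.4278  v^+=1.9754  a^+=0.7435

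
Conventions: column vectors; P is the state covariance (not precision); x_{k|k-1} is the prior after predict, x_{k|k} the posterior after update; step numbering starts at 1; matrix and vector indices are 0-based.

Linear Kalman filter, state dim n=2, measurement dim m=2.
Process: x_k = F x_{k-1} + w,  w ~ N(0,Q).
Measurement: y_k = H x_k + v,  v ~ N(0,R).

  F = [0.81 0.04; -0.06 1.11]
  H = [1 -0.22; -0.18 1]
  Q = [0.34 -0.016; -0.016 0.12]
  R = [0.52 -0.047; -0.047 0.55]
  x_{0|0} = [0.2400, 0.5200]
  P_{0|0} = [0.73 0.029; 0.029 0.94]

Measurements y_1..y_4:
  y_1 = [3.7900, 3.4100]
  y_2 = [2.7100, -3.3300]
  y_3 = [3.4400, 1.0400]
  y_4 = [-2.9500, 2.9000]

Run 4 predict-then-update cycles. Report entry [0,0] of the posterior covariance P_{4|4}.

step 1: x^-=[0.2152, 0.5628]  P^-=[0.8223 0.0163; 0.0163 1.2769]  S=[1.3970 -0.4590; -0.4590 1.8477]  K=[0.6127 0.0809; 0.0404 0.6995]  nu=[3.6986, 2.8859]  x^+=[2.7147, 2.7311]  P^+=[0.3314 0.0753; 0.0753 0.3964]
step 2: x^-=[2.3082, 2.8686]  P^-=[0.5629 0.0531; 0.0531 0.5996]  S=[1.0886 -0.2251; -0.2251 1.1487]  K=[0.5187 0.0596; 0.0352 0.5205]  nu=[1.0329, -5.7832]  x^+=[2.4992, -0.1054]  P^+=[0.2799 0.0588; 0.0588 0.2952]
step 3: x^-=[2.0201, -0.2669]  P^-=[0.5279 0.0362; 0.0362 0.4769]  S=[1.0550 -0.2093; -0.2093 1.0310]  K=[0.5017 0.0448; 0.0265 0.4616]  nu=[1.3611, 1.6705]  x^+=[2.7779, 0.5403]  P^+=[0.2697 0.0496; 0.0496 0.2616]
step 4: x^-=[2.2717, 0.4330]  P^-=[0.5206 0.0270; 0.0270 0.4367]  S=[1.0498 -0.2087; -0.2087 0.9938]  K=[0.4976 0.0374; 0.0215 0.4390]  nu=[-5.1264, 2.8759]  x^+=[-0.1719, 1.5854]  P^+=[0.2670 0.0452; 0.0452 0.2486]

P_post[0,0] = 0.2670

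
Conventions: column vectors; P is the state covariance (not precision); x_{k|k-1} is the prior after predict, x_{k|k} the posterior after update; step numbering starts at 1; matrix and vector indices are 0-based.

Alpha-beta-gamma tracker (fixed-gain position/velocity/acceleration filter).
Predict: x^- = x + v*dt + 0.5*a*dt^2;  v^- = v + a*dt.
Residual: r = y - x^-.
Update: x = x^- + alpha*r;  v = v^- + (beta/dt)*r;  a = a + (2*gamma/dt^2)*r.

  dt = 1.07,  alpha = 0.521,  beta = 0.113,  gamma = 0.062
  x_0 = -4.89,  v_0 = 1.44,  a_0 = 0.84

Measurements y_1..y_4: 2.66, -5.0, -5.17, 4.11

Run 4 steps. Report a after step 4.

a_post = -0.2208

step 1: x_pred=-2.8683  r=5.5283  x^+=0.0119  v^+=2.9226  a^+=1.4388
step 2: x_pred=3.9628  r=-8.9628  x^+=-0.7068  v^+=3.5156  a^+=0.4680
step 3: x_pred=3.3227  r=-8.4927  x^+=-1.1020  v^+=3.1195  a^+=-0.4518
step 4: x_pred=1.9772  r=2.1328  x^+=3.0884  v^+=2.8613  a^+=-0.2208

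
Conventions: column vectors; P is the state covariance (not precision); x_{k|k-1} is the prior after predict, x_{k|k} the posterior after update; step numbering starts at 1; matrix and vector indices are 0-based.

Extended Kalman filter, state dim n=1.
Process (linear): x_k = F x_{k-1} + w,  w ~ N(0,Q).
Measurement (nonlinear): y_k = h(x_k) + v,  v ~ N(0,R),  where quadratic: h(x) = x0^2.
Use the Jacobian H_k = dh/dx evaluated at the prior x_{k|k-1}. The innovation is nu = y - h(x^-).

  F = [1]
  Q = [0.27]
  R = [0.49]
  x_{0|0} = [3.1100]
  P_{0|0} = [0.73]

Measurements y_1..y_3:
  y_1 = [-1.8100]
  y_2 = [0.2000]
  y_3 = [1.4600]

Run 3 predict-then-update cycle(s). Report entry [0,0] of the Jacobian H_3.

H_jac[0,0] = 1.6773

step 1: x^-=[3.1100]  P^-=[1.0000]  H_jac=[6.2200]  S=[39.1784]  K=[0.1588]  nu=[-11.4821]  x^+=[1.2871]  P^+=[0.0125]
step 2: x^-=[1.2871]  P^-=[0.2825]  H_jac=[2.5742]  S=[2.3620]  K=[0.3079]  nu=[-1.4566]  x^+=[0.8386]  P^+=[0.0586]
step 3: x^-=[0.8386]  P^-=[0.3286]  H_jac=[1.6773]  S=[1.4144]  K=[0.3897]  nu=[0.7567]  x^+=[1.1335]  P^+=[0.1138]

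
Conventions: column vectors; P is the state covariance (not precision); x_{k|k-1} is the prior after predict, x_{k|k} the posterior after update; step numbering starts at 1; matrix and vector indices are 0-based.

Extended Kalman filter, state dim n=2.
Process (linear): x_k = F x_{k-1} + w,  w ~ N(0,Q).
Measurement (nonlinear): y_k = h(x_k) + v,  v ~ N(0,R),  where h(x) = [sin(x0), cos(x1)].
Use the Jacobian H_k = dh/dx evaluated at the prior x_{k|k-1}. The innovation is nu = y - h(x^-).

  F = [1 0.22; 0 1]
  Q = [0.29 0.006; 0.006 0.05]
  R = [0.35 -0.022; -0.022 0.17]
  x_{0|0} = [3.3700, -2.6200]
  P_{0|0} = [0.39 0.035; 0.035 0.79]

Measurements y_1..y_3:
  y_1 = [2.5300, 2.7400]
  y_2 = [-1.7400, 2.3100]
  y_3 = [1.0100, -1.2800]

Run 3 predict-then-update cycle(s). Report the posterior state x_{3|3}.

x_post = [2.1863, -0.2591]

step 1: x^-=[2.7936, -2.6200]  P^-=[0.7336 0.2148; 0.2148 0.8400]  H_jac=[-0.9401 0.0000; 0.0000 0.4983]  S=[0.9983 -0.1226; -0.1226 0.3785]  K=[-0.6833 0.0614; -0.0692 1.0832]  nu=[2.1890, 3.6070]  x^+=[1.5194, 1.1357]  P^+=[0.2558 0.0511; 0.0511 0.3726]
step 2: x^-=[1.7693, 1.1357]  P^-=[0.5864 0.1391; 0.1391 0.4226]  H_jac=[-0.1972 0.0000; 0.0000 -0.9068]  S=[0.3728 0.0029; 0.0029 0.5176]  K=[-0.3083 -0.2420; -0.0679 -0.7401]  nu=[-2.7204, 1.8885]  x^+=[2.1510, -0.0774]  P^+=[0.5202 0.0379; 0.0379 0.1371]
step 3: x^-=[2.1340, -0.0774]  P^-=[0.8335 0.0741; 0.0741 0.1871]  H_jac=[-0.5339 0.0000; 0.0000 0.0773]  S=[0.5876 -0.0251; -0.0251 0.1711]  K=[-0.7606 -0.0779; -0.0641 0.0752]  nu=[0.1644, -2.2770]  x^+=[2.1863, -0.2591]  P^+=[0.4955 0.0451; 0.0451 0.1835]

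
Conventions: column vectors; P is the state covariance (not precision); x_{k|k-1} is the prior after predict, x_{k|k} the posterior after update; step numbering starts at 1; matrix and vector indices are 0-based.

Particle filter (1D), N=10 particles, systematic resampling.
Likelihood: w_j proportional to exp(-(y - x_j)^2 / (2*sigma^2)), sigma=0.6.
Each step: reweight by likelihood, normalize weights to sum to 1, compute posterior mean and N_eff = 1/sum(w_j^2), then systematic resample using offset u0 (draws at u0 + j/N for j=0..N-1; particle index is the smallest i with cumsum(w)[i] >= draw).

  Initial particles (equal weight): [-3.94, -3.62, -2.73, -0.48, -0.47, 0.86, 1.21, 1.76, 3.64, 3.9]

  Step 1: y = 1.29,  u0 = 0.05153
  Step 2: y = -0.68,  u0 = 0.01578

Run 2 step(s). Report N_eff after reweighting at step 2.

step 1: w=[0.0000, 0.0000, 0.0000, 0.0051, 0.0054, 0.3060, 0.3922, 0.2911, 0.0002, 0.0000]  mean=1.2459  Neff=3.0097  idx=[5, 5, 5, 6, 6, 6, 6, 7, 7, 7]
step 2: w=[0.2649, 0.2649, 0.2649, 0.0500, 0.0500, 0.0500, 0.0500, 0.0018, 0.0018, 0.0018]  mean=0.9349  Neff=4.5363  idx=[0, 0, 0, 1, 1, 1, 2, 2, 3, 5]

N_eff = 4.5363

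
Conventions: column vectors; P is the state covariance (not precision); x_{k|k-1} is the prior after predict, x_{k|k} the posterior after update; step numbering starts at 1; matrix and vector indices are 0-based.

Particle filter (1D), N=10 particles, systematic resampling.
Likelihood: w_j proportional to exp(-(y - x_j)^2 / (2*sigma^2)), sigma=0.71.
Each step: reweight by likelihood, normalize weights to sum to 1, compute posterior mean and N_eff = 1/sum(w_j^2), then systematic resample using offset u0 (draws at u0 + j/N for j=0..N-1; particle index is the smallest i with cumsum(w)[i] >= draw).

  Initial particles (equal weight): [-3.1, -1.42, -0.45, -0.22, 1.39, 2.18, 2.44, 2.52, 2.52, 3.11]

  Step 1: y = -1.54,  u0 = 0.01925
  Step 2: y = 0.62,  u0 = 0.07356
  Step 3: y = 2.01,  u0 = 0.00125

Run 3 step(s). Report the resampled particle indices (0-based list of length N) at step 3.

step 1: w=[0.0573, 0.6316, 0.1972, 0.1138, 0.0001, 0.0000, 0.0000, 0.0000, 0.0000, 0.0000]  mean=-1.1881  Neff=2.2026  idx=[0, 1, 1, 1, 1, 1, 1, 2, 2, 3]
step 2: w=[0.0000, 0.0130, 0.0130, 0.0130, 0.0130, 0.0130, 0.0130, 0.2599, 0.2599, 0.4019]  mean=-0.4335  Neff=3.3596  idx=[6, 7, 7, 8, 8, 8, 9, 9, 9, 9]
step 3: w=[0.0002, 0.0600, 0.0600, 0.0600, 0.0600, 0.0600, 0.1749, 0.1749, 0.1749, 0.1749]  mean=-0.2893  Neff=7.1217  idx=[1, 2, 4, 6, 6, 7, 7, 8, 8, 9]

resampled_idx = [1, 2, 4, 6, 6, 7, 7, 8, 8, 9]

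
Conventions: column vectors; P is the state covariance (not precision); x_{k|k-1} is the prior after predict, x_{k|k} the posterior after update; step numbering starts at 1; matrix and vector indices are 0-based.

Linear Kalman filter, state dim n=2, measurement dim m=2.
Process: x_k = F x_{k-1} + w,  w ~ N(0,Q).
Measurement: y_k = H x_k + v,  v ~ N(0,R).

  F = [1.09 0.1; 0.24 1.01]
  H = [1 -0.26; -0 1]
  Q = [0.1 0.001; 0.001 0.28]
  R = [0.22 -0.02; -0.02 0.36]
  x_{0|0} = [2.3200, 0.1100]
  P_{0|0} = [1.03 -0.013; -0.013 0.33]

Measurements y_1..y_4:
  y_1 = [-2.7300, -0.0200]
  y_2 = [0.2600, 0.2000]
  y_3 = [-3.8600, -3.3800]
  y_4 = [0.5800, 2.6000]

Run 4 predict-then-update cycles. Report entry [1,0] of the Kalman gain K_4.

K[1,0] = -0.0013

step 1: x^-=[2.5398, 0.6679]  P^-=[1.3242 0.2892; 0.2892 0.6697]  S=[1.4391 0.0950; 0.0950 1.0297]  K=[0.8546 0.2019; 0.0372 0.6469]  nu=[-5.0961, -0.6879]  x^+=[-1.9542, 0.0332]  P^+=[0.1984 0.0556; 0.0556 0.2322]
step 2: x^-=[-2.1267, -0.4354]  P^-=[0.3502 0.1389; 0.1389 0.5552]  S=[0.5355 -0.0254; -0.0254 0.9152]  K=[0.5945 0.1683; 0.0187 0.6072]  nu=[2.2735, 0.6354]  x^+=[-0.6681, -0.0071]  P^+=[0.1401 0.0487; 0.0487 0.2182]
step 3: x^-=[-0.7290, -0.1676]  P^-=[0.2792 0.1145; 0.1145 0.5343]  S=[0.4758 -0.0444; -0.0444 0.8943]  K=[0.5388 0.1548; 0.0045 0.5977]  nu=[-3.1746, -3.2124]  x^+=[-2.9365, -2.1016]  P^+=[0.1271 0.0449; 0.0449 0.2151]
step 4: x^-=[-3.4110, -2.8274]  P^-=[0.2630 0.1065; 0.1065 0.5285]  S=[0.4633 -0.0509; -0.0509 0.8885]  K=[0.5243 0.1499; -0.0013 0.5947]  nu=[3.2558, 5.4274]  x^+=[-0.8903, 0.3962]  P^+=[0.1237 0.0435; 0.0435 0.2141]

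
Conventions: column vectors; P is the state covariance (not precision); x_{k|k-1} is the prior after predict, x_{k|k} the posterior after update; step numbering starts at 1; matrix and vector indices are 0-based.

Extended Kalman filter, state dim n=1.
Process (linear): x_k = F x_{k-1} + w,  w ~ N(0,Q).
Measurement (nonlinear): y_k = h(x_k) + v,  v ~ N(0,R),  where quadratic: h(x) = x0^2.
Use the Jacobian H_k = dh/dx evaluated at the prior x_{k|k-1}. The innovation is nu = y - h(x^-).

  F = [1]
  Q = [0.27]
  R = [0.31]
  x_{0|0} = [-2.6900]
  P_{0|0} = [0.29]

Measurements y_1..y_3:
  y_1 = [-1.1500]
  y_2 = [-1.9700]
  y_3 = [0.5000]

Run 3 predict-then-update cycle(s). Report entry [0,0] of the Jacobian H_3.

H_jac[0,0] = 0.0505

step 1: x^-=[-2.6900]  P^-=[0.5600]  H_jac=[-5.3800]  S=[16.5189]  K=[-0.1824]  nu=[-8.3861]  x^+=[-1.1605]  P^+=[0.0105]
step 2: x^-=[-1.1605]  P^-=[0.2805]  H_jac=[-2.3210]  S=[1.8211]  K=[-0.3575]  nu=[-3.3168]  x^+=[0.0253]  P^+=[0.0477]
step 3: x^-=[0.0253]  P^-=[0.3177]  H_jac=[0.0505]  S=[0.3108]  K=[0.0517]  nu=[0.4994]  x^+=[0.0511]  P^+=[0.3169]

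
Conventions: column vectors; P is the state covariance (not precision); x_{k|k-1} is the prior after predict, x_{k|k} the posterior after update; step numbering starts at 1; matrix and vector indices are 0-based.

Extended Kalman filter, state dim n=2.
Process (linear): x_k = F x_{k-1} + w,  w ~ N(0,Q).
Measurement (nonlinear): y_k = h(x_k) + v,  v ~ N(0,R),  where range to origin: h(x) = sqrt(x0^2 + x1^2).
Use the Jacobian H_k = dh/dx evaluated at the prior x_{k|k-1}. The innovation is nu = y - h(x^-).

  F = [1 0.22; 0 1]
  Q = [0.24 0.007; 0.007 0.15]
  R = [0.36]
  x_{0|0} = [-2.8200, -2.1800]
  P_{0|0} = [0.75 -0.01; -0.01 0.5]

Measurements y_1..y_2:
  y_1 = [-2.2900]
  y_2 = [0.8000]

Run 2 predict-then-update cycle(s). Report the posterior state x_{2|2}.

step 1: x^-=[-3.2996, -2.1800]  P^-=[1.0098 0.1070; 0.1070 0.6500]  H_jac=[-0.8343 -0.5512]  S=[1.3589]  K=[-0.6634; -0.3294]  nu=[-6.2447]  x^+=[0.8432, -0.1232]  P^+=[0.4117 -0.1899; -0.1899 0.5026]
step 2: x^-=[0.8161, -0.1232]  P^-=[0.5925 -0.0724; -0.0724 0.6526]  H_jac=[0.9888 -0.1492]  S=[0.9752]  K=[0.6118; -0.1732]  nu=[-0.0254]  x^+=[0.8006, -0.1188]  P^+=[0.2274 0.0310; 0.0310 0.6233]

x_post = [0.8006, -0.1188]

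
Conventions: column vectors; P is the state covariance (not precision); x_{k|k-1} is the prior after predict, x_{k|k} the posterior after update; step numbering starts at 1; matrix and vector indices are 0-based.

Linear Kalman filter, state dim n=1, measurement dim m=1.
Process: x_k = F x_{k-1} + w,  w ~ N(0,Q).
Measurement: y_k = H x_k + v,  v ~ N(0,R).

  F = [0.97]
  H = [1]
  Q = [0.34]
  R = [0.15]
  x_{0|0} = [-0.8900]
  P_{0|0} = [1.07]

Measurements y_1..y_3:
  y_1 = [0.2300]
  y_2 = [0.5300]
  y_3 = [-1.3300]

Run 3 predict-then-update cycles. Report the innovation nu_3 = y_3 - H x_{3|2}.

step 1: x^-=[-0.8633]  P^-=[1.3468]  S=[1.4968]  K=[0.8998]  nu=[1.0933]  x^+=[0.1204]  P^+=[0.1350]
step 2: x^-=[0.1168]  P^-=[0.4670]  S=[0.6170]  K=[0.7569]  nu=[0.4132]  x^+=[0.4295]  P^+=[0.1135]
step 3: x^-=[0.4167]  P^-=[0.4468]  S=[0.5968]  K=[0.7487]  nu=[-1.7467]  x^+=[-0.8910]  P^+=[0.1123]

innov = [-1.7467]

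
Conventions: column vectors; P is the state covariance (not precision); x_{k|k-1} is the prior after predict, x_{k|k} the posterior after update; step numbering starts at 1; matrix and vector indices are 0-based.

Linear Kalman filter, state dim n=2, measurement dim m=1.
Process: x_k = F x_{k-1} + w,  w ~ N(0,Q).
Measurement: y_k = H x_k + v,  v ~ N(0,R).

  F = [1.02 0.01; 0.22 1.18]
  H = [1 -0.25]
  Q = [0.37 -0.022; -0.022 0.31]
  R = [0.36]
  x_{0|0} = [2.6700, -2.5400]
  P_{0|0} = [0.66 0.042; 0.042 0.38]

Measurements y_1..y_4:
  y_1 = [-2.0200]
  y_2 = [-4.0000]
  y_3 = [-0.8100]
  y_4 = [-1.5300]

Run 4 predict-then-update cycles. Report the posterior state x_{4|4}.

x_post = [-2.7363, -5.2818]

step 1: x^-=[2.6980, -2.4098]  P^-=[1.0576 0.1812; 0.1812 0.8929]  S=[1.3827]  K=[0.7321; -0.0304]  nu=[-5.3204]  x^+=[-1.1969, -2.2483]  P^+=[0.3165 0.2120; 0.2120 0.8916]
step 2: x^-=[-1.2433, -2.9163]  P^-=[0.7037 0.3151; 0.3151 1.6768]  S=[1.0110]  K=[0.6182; -0.1029]  nu=[-3.4858]  x^+=[-3.3981, -2.5574]  P^+=[0.3174 0.3795; 0.3795 1.6661]
step 3: x^-=[-3.4916, -3.7654]  P^-=[0.7081 0.5265; 0.5265 2.8423]  S=[0.9826]  K=[0.5868; -0.1874]  nu=[1.7403]  x^+=[-2.4705, -4.0915]  P^+=[0.3699 0.6345; 0.6345 2.8078]
step 4: x^-=[-2.5608, -5.3714]  P^-=[0.7680 0.8592; 0.8592 4.5669]  S=[0.9839]  K=[0.5623; -0.2872]  nu=[-0.3120]  x^+=[-2.7363, -5.2818]  P^+=[0.4569 1.0181; 1.0181 4.4857]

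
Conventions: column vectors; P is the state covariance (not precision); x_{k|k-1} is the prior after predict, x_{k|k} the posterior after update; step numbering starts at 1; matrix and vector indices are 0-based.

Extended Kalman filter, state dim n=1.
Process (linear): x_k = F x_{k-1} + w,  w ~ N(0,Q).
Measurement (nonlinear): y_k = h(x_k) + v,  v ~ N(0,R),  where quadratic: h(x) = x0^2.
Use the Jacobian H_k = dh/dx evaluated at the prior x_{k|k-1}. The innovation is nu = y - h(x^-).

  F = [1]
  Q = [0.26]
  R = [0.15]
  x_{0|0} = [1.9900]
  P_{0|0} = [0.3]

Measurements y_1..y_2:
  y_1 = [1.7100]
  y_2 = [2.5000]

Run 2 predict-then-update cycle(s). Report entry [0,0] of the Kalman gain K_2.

K[0,0] = 0.3266

step 1: x^-=[1.9900]  P^-=[0.5600]  H_jac=[3.9800]  S=[9.0206]  K=[0.2471]  nu=[-2.2501]  x^+=[1.4340]  P^+=[0.0093]
step 2: x^-=[1.4340]  P^-=[0.2693]  H_jac=[2.8681]  S=[2.3654]  K=[0.3266]  nu=[0.4435]  x^+=[1.5789]  P^+=[0.0171]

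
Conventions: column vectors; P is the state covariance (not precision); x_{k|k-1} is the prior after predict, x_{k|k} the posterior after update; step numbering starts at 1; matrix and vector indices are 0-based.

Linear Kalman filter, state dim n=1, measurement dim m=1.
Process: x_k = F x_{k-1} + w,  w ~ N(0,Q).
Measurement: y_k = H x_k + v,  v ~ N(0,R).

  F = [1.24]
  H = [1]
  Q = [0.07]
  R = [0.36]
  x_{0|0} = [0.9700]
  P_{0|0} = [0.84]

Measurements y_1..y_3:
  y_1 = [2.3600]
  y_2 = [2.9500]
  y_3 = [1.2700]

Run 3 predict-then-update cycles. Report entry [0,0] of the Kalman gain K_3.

K[0,0] = 0.5225

step 1: x^-=[1.2028]  P^-=[1.3616]  S=[1.7216]  K=[0.7909]  nu=[1.1572]  x^+=[2.1180]  P^+=[0.2847]
step 2: x^-=[2.6263]  P^-=[0.5078]  S=[0.8678]  K=[0.5852]  nu=[0.3237]  x^+=[2.8157]  P^+=[0.2107]
step 3: x^-=[3.4915]  P^-=[0.3939]  S=[0.7539]  K=[0.5225]  nu=[-2.2215]  x^+=[2.3308]  P^+=[0.1881]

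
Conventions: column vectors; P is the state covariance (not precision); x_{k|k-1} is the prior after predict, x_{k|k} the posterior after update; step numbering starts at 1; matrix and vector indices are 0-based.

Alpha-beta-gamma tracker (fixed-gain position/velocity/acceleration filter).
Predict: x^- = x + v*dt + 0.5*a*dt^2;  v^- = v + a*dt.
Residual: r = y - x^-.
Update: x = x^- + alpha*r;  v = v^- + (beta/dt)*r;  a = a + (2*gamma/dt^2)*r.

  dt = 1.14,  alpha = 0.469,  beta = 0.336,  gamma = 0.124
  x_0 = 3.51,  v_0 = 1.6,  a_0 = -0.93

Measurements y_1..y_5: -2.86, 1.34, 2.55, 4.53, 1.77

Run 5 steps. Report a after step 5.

a_post = 1.9751

step 1: x_pred=4.7297  r=-7.5897  x^+=1.1701  v^+=-1.6972  a^+=-2.3783
step 2: x_pred=-2.3101  r=3.6501  x^+=-0.5982  v^+=-3.3326  a^+=-1.6818
step 3: x_pred=-5.4902  r=8.0402  x^+=-1.7194  v^+=-2.8801  a^+=-0.1475
step 4: x_pred=-5.0985  r=9.6285  x^+=-0.5828  v^+=-0.2104  a^+=1.6899
step 5: x_pred=0.2755  r=1.4945  x^+=0.9764  v^+=2.1566  a^+=1.9751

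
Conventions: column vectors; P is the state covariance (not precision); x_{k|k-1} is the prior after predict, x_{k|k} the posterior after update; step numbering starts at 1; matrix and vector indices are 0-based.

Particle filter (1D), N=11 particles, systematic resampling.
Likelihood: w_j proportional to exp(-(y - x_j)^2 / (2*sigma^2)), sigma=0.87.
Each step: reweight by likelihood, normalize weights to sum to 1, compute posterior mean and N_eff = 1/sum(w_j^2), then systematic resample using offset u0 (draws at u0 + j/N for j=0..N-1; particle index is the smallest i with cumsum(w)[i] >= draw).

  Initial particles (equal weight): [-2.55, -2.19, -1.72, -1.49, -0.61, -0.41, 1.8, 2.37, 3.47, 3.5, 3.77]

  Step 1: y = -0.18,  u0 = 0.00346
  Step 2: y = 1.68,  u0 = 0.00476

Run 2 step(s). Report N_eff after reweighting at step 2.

step 1: w=[0.0095, 0.0270, 0.0814, 0.1255, 0.3452, 0.3766, 0.0293, 0.0053, 0.0001, 0.0001, 0.0000]  mean=-0.7099  Neff=3.5079  idx=[0, 2, 3, 4, 4, 4, 4, 5, 5, 5, 5]
step 2: w=[0.0000, 0.0014, 0.0037, 0.0893, 0.0893, 0.0893, 0.0893, 0.1594, 0.1594, 0.1594, 0.1594]  mean=-0.4874  Neff=7.4884  idx=[2, 4, 5, 6, 7, 7, 8, 8, 9, 9, 10]

N_eff = 7.4884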